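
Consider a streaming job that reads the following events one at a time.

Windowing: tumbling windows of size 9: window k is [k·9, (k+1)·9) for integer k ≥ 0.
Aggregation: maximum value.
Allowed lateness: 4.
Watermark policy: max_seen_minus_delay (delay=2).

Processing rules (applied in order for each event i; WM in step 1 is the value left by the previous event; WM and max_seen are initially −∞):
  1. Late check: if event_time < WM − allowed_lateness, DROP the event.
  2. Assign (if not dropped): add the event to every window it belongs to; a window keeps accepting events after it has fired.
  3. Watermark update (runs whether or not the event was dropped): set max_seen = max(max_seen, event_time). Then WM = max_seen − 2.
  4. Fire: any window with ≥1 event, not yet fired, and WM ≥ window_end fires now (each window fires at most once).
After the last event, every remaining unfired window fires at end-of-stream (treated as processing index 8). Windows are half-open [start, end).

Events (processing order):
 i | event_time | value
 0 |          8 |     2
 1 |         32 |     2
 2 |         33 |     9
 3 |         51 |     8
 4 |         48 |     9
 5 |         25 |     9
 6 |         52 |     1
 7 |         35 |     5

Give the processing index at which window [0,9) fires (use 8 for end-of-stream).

1

i=0 t=8 v=2: → [0,9); WM=6
i=1 t=32 v=2: → [27,36); WM=30; [0,9) fires=2
i=2 t=33 v=9: → [27,36); WM=31
i=3 t=51 v=8: → [45,54); WM=49; [27,36) fires=9
i=4 t=48 v=9: → [45,54); WM=49
i=5 t=25 v=9: DROP (t<49-4); WM=49
i=6 t=52 v=1: → [45,54); WM=50
i=7 t=35 v=5: DROP (t<50-4); WM=50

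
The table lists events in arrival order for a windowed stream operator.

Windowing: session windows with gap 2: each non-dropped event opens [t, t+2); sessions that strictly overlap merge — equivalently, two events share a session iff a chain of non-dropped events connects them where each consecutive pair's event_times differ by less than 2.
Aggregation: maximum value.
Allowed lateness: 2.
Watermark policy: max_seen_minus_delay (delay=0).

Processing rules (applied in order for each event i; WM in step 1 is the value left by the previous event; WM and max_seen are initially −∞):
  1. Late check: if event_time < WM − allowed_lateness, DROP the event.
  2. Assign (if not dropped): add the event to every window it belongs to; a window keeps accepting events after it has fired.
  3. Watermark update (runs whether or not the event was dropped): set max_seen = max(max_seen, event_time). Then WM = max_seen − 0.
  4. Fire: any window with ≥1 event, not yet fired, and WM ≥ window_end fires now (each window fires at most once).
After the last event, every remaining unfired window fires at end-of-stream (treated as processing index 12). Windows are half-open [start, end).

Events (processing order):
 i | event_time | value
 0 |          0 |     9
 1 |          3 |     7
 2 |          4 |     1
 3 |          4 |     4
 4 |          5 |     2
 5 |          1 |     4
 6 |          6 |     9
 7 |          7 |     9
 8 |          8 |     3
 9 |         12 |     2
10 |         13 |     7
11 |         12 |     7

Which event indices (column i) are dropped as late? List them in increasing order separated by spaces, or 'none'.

5

i=0 t=0 v=9: → [0,2); WM=0
i=1 t=3 v=7: → [3,5); WM=3
i=2 t=4 v=1: → [3,6); WM=4
i=3 t=4 v=4: → [3,6); WM=4
i=4 t=5 v=2: → [3,7); WM=5
i=5 t=1 v=4: DROP (t<5-2); WM=5
i=6 t=6 v=9: → [3,8); WM=6
i=7 t=7 v=9: → [3,9); WM=7
i=8 t=8 v=3: → [3,10); WM=8
i=9 t=12 v=2: → [12,14); WM=12
i=10 t=13 v=7: → [12,15); WM=13
i=11 t=12 v=7: → [12,15); WM=13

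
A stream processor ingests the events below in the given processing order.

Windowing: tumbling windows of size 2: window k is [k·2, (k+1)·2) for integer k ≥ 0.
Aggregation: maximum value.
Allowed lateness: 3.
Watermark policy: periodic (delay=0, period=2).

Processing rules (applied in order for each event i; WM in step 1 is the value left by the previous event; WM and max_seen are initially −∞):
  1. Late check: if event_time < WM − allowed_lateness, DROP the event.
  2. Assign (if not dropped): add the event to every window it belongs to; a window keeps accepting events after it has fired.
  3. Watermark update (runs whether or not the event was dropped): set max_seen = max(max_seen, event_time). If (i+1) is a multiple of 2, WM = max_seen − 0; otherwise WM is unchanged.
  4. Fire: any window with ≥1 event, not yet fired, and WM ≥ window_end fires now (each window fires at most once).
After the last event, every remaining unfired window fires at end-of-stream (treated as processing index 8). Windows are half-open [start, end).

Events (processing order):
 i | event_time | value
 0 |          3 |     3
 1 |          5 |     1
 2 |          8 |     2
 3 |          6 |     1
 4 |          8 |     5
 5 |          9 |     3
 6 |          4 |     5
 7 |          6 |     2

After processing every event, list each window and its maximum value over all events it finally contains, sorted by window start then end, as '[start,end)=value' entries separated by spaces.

[2,4)=3 [4,6)=1 [6,8)=2 [8,10)=5

i=0 t=3 v=3: → [2,4); WM=−∞
i=1 t=5 v=1: → [4,6); WM=5; [2,4) fires=3
i=2 t=8 v=2: → [8,10); WM=5
i=3 t=6 v=1: → [6,8); WM=8; [4,6) fires=1 [6,8) fires=1
i=4 t=8 v=5: → [8,10); WM=8
i=5 t=9 v=3: → [8,10); WM=9
i=6 t=4 v=5: DROP (t<9-3); WM=9
i=7 t=6 v=2: → [6,8); WM=9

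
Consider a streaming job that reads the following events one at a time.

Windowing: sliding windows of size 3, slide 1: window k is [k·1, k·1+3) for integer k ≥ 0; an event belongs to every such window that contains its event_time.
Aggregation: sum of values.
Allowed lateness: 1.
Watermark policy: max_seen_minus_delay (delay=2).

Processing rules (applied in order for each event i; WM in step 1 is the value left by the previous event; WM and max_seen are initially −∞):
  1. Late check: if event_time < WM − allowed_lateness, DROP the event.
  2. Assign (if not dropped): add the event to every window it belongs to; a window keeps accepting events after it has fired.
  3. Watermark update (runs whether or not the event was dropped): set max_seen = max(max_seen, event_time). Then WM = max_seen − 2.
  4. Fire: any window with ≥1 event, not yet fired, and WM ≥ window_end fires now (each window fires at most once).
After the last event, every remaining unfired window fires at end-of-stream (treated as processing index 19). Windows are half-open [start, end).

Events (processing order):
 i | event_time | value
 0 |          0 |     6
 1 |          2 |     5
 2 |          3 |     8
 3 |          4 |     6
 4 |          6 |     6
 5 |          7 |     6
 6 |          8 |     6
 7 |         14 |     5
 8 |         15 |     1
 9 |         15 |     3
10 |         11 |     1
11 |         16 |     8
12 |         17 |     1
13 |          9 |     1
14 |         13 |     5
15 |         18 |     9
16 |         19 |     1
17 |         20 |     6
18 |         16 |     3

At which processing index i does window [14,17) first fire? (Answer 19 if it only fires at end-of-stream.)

16

i=0 t=0 v=6: → [0,3); WM=-2
i=1 t=2 v=5: → [2,5),[1,4),[0,3); WM=0
i=2 t=3 v=8: → [3,6),[2,5),[1,4); WM=1
i=3 t=4 v=6: → [4,7),[3,6),[2,5); WM=2
i=4 t=6 v=6: → [6,9),[5,8),[4,7); WM=4; [0,3) fires=11 [1,4) fires=13
i=5 t=7 v=6: → [7,10),[6,9),[5,8); WM=5; [2,5) fires=19
i=6 t=8 v=6: → [8,11),[7,10),[6,9); WM=6; [3,6) fires=14
i=7 t=14 v=5: → [14,17),[13,16),[12,15); WM=12; [4,7) fires=12 [5,8) fires=12 [6,9) fires=18 [7,10) fires=12 [8,11) fires=6
i=8 t=15 v=1: → [15,18),[14,17),[13,16); WM=13
i=9 t=15 v=3: → [15,18),[14,17),[13,16); WM=13
i=10 t=11 v=1: DROP (t<13-1); WM=13
i=11 t=16 v=8: → [16,19),[15,18),[14,17); WM=14
i=12 t=17 v=1: → [17,20),[16,19),[15,18); WM=15; [12,15) fires=5
i=13 t=9 v=1: DROP (t<15-1); WM=15
i=14 t=13 v=5: DROP (t<15-1); WM=15
i=15 t=18 v=9: → [18,21),[17,20),[16,19); WM=16; [13,16) fires=9
i=16 t=19 v=1: → [19,22),[18,21),[17,20); WM=17; [14,17) fires=17
i=17 t=20 v=6: → [20,23),[19,22),[18,21); WM=18; [15,18) fires=13
i=18 t=16 v=3: DROP (t<18-1); WM=18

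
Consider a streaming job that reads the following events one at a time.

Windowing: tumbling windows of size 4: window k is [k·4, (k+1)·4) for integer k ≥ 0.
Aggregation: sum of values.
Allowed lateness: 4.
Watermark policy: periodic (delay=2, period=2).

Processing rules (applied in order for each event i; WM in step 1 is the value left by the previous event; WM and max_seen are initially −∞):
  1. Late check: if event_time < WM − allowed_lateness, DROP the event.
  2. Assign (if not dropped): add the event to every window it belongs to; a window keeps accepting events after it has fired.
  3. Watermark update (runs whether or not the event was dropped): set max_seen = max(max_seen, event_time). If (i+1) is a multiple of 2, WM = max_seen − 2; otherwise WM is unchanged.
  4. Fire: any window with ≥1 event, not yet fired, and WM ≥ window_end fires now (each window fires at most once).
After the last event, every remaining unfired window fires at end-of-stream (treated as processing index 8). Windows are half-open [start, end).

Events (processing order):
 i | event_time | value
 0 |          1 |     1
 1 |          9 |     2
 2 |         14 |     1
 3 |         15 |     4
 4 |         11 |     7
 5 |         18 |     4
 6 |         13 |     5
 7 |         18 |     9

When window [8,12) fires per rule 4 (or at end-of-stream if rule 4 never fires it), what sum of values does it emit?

i=0 t=1 v=1: → [0,4); WM=−∞
i=1 t=9 v=2: → [8,12); WM=7; [0,4) fires=1
i=2 t=14 v=1: → [12,16); WM=7
i=3 t=15 v=4: → [12,16); WM=13; [8,12) fires=2
i=4 t=11 v=7: → [8,12); WM=13
i=5 t=18 v=4: → [16,20); WM=16; [12,16) fires=5
i=6 t=13 v=5: → [12,16); WM=16
i=7 t=18 v=9: → [16,20); WM=16

2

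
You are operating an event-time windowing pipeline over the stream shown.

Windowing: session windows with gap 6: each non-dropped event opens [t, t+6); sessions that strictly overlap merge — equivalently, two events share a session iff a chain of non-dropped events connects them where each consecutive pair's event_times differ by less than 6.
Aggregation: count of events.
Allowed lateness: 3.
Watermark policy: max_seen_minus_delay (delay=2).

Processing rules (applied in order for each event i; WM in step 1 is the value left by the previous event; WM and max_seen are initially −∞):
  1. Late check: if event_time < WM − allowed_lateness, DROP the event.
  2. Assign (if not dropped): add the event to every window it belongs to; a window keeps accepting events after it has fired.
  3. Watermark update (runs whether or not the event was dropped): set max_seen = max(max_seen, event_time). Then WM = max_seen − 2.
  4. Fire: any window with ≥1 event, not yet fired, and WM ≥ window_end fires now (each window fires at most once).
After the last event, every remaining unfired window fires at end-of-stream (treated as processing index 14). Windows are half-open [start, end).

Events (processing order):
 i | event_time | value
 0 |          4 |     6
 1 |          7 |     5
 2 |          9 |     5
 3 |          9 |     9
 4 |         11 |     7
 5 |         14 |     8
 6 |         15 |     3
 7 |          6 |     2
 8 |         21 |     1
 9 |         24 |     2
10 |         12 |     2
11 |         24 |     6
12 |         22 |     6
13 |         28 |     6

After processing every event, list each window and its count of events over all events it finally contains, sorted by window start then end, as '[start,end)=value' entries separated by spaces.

i=0 t=4 v=6: → [4,10); WM=2
i=1 t=7 v=5: → [4,13); WM=5
i=2 t=9 v=5: → [4,15); WM=7
i=3 t=9 v=9: → [4,15); WM=7
i=4 t=11 v=7: → [4,17); WM=9
i=5 t=14 v=8: → [4,20); WM=12
i=6 t=15 v=3: → [4,21); WM=13
i=7 t=6 v=2: DROP (t<13-3); WM=13
i=8 t=21 v=1: → [21,27); WM=19
i=9 t=24 v=2: → [21,30); WM=22
i=10 t=12 v=2: DROP (t<22-3); WM=22
i=11 t=24 v=6: → [21,30); WM=22
i=12 t=22 v=6: → [21,30); WM=22
i=13 t=28 v=6: → [21,34); WM=26

[4,21)=7 [21,34)=5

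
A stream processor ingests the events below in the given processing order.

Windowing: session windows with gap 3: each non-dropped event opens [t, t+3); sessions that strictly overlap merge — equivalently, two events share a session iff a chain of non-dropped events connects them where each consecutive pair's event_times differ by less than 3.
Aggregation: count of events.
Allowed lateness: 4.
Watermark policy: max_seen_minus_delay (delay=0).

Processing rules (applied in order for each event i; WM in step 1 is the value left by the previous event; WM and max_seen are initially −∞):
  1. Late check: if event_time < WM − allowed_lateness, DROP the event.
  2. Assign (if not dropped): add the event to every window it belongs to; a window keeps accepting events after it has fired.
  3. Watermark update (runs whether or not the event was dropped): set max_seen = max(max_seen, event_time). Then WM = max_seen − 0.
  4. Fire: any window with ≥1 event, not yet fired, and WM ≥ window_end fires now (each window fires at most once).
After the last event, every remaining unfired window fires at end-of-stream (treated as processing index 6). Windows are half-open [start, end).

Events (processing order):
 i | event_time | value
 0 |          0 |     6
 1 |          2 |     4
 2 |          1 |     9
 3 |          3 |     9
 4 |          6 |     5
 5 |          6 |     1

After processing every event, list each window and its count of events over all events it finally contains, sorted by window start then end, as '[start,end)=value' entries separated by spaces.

i=0 t=0 v=6: → [0,3); WM=0
i=1 t=2 v=4: → [0,5); WM=2
i=2 t=1 v=9: → [0,5); WM=2
i=3 t=3 v=9: → [0,6); WM=3
i=4 t=6 v=5: → [6,9); WM=6
i=5 t=6 v=1: → [6,9); WM=6

[0,6)=4 [6,9)=2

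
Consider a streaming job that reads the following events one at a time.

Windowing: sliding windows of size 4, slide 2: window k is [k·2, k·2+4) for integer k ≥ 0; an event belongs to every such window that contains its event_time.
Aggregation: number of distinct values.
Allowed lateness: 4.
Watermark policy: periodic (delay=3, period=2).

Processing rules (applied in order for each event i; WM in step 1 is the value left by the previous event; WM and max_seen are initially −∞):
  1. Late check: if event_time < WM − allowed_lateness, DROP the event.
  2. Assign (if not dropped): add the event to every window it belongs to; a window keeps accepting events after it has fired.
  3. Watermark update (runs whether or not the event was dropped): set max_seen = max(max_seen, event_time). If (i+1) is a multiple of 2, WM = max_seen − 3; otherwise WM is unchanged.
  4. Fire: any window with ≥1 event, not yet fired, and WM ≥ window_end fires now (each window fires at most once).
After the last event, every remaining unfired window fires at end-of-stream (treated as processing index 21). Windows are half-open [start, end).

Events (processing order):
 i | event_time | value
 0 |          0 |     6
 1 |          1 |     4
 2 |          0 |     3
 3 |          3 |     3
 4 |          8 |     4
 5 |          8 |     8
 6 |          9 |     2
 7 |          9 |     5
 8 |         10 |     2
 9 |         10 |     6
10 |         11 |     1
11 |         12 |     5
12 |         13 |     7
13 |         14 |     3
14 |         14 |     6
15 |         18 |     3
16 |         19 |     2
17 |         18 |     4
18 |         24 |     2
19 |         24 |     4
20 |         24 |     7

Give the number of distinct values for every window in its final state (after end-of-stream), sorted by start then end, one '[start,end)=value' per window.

i=0 t=0 v=6: → [0,4); WM=−∞
i=1 t=1 v=4: → [0,4); WM=-2
i=2 t=0 v=3: → [0,4); WM=-2
i=3 t=3 v=3: → [2,6),[0,4); WM=0
i=4 t=8 v=4: → [8,12),[6,10); WM=0
i=5 t=8 v=8: → [8,12),[6,10); WM=5; [0,4) fires=3
i=6 t=9 v=2: → [8,12),[6,10); WM=5
i=7 t=9 v=5: → [8,12),[6,10); WM=6; [2,6) fires=1
i=8 t=10 v=2: → [10,14),[8,12); WM=6
i=9 t=10 v=6: → [10,14),[8,12); WM=7
i=10 t=11 v=1: → [10,14),[8,12); WM=7
i=11 t=12 v=5: → [12,16),[10,14); WM=9
i=12 t=13 v=7: → [12,16),[10,14); WM=9
i=13 t=14 v=3: → [14,18),[12,16); WM=11; [6,10) fires=4
i=14 t=14 v=6: → [14,18),[12,16); WM=11
i=15 t=18 v=3: → [18,22),[16,20); WM=15; [8,12) fires=6 [10,14) fires=5
i=16 t=19 v=2: → [18,22),[16,20); WM=15
i=17 t=18 v=4: → [18,22),[16,20); WM=16; [12,16) fires=4
i=18 t=24 v=2: → [24,28),[22,26); WM=16
i=19 t=24 v=4: → [24,28),[22,26); WM=21; [14,18) fires=2 [16,20) fires=3
i=20 t=24 v=7: → [24,28),[22,26); WM=21

[0,4)=3 [2,6)=1 [6,10)=4 [8,12)=6 [10,14)=5 [12,16)=4 [14,18)=2 [16,20)=3 [18,22)=3 [22,26)=3 [24,28)=3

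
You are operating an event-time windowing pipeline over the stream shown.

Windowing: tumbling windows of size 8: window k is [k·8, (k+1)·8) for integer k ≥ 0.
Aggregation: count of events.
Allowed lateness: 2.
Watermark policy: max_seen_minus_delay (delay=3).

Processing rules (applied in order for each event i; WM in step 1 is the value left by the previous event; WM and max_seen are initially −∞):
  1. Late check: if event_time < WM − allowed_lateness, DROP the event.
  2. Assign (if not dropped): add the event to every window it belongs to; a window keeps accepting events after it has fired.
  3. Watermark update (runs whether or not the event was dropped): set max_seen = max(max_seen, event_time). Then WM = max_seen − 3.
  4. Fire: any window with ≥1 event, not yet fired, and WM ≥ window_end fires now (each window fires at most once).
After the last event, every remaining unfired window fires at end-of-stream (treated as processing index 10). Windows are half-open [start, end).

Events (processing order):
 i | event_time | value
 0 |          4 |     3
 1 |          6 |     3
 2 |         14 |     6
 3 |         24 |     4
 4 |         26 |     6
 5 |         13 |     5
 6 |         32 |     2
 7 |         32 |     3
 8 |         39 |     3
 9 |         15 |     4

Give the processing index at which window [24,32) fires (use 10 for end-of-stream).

8

i=0 t=4 v=3: → [0,8); WM=1
i=1 t=6 v=3: → [0,8); WM=3
i=2 t=14 v=6: → [8,16); WM=11; [0,8) fires=2
i=3 t=24 v=4: → [24,32); WM=21; [8,16) fires=1
i=4 t=26 v=6: → [24,32); WM=23
i=5 t=13 v=5: DROP (t<23-2); WM=23
i=6 t=32 v=2: → [32,40); WM=29
i=7 t=32 v=3: → [32,40); WM=29
i=8 t=39 v=3: → [32,40); WM=36; [24,32) fires=2
i=9 t=15 v=4: DROP (t<36-2); WM=36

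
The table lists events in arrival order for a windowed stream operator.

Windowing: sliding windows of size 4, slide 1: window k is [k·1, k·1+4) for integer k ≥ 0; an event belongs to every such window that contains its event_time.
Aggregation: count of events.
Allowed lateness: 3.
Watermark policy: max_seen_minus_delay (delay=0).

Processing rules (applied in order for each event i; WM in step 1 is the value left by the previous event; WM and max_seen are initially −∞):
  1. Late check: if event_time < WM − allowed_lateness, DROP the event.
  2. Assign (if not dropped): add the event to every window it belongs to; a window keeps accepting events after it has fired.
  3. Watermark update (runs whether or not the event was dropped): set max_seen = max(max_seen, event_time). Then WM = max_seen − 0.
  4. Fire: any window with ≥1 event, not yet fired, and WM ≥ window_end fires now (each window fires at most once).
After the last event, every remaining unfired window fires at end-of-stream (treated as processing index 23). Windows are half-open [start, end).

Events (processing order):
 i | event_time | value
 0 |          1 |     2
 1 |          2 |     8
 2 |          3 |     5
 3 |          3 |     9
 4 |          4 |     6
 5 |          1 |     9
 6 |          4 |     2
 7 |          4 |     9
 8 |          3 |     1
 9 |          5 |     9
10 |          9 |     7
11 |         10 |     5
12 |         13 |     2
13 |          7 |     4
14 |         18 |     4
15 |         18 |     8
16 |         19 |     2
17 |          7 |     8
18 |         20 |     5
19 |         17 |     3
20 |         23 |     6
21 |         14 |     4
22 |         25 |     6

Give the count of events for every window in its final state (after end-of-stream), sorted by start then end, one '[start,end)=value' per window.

[0,4)=6 [1,5)=9 [2,6)=8 [3,7)=7 [4,8)=4 [5,9)=1 [6,10)=1 [7,11)=2 [8,12)=2 [9,13)=2 [10,14)=2 [11,15)=1 [12,16)=1 [13,17)=1 [14,18)=1 [15,19)=3 [16,20)=4 [17,21)=5 [18,22)=4 [19,23)=2 [20,24)=2 [21,25)=1 [22,26)=2 [23,27)=2 [24,28)=1 [25,29)=1

i=0 t=1 v=2: → [1,5),[0,4); WM=1
i=1 t=2 v=8: → [2,6),[1,5),[0,4); WM=2
i=2 t=3 v=5: → [3,7),[2,6),[1,5),[0,4); WM=3
i=3 t=3 v=9: → [3,7),[2,6),[1,5),[0,4); WM=3
i=4 t=4 v=6: → [4,8),[3,7),[2,6),[1,5); WM=4; [0,4) fires=4
i=5 t=1 v=9: → [1,5),[0,4); WM=4
i=6 t=4 v=2: → [4,8),[3,7),[2,6),[1,5); WM=4
i=7 t=4 v=9: → [4,8),[3,7),[2,6),[1,5); WM=4
i=8 t=3 v=1: → [3,7),[2,6),[1,5),[0,4); WM=4
i=9 t=5 v=9: → [5,9),[4,8),[3,7),[2,6); WM=5; [1,5) fires=9
i=10 t=9 v=7: → [9,13),[8,12),[7,11),[6,10); WM=9; [2,6) fires=8 [3,7) fires=7 [4,8) fires=4 [5,9) fires=1
i=11 t=10 v=5: → [10,14),[9,13),[8,12),[7,11); WM=10; [6,10) fires=1
i=12 t=13 v=2: → [13,17),[12,16),[11,15),[10,14); WM=13; [7,11) fires=2 [8,12) fires=2 [9,13) fires=2
i=13 t=7 v=4: DROP (t<13-3); WM=13
i=14 t=18 v=4: → [18,22),[17,21),[16,20),[15,19); WM=18; [10,14) fires=2 [11,15) fires=1 [12,16) fires=1 [13,17) fires=1
i=15 t=18 v=8: → [18,22),[17,21),[16,20),[15,19); WM=18
i=16 t=19 v=2: → [19,23),[18,22),[17,21),[16,20); WM=19; [15,19) fires=2
i=17 t=7 v=8: DROP (t<19-3); WM=19
i=18 t=20 v=5: → [20,24),[19,23),[18,22),[17,21); WM=20; [16,20) fires=3
i=19 t=17 v=3: → [17,21),[16,20),[15,19),[14,18); WM=20; [14,18) fires=1
i=20 t=23 v=6: → [23,27),[22,26),[21,25),[20,24); WM=23; [17,21) fires=5 [18,22) fires=4 [19,23) fires=2
i=21 t=14 v=4: DROP (t<23-3); WM=23
i=22 t=25 v=6: → [25,29),[24,28),[23,27),[22,26); WM=25; [20,24) fires=2 [21,25) fires=1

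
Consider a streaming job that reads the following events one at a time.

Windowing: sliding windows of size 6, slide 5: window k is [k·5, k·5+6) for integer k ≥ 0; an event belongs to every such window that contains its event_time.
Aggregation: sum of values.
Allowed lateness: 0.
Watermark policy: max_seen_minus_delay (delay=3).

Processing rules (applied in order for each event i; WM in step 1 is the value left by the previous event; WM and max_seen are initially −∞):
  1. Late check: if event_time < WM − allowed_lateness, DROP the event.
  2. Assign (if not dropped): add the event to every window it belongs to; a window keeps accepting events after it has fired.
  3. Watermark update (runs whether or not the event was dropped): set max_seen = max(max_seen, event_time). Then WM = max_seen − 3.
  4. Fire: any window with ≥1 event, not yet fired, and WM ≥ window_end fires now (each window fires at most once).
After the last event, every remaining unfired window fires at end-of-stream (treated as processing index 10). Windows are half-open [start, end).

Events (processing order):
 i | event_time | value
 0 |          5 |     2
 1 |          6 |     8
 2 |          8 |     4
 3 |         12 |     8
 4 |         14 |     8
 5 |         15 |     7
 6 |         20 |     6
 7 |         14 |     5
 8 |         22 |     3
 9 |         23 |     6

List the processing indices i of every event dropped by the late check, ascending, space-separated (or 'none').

7

i=0 t=5 v=2: → [5,11),[0,6); WM=2
i=1 t=6 v=8: → [5,11); WM=3
i=2 t=8 v=4: → [5,11); WM=5
i=3 t=12 v=8: → [10,16); WM=9; [0,6) fires=2
i=4 t=14 v=8: → [10,16); WM=11; [5,11) fires=14
i=5 t=15 v=7: → [15,21),[10,16); WM=12
i=6 t=20 v=6: → [20,26),[15,21); WM=17; [10,16) fires=23
i=7 t=14 v=5: DROP (t<17-0); WM=17
i=8 t=22 v=3: → [20,26); WM=19
i=9 t=23 v=6: → [20,26); WM=20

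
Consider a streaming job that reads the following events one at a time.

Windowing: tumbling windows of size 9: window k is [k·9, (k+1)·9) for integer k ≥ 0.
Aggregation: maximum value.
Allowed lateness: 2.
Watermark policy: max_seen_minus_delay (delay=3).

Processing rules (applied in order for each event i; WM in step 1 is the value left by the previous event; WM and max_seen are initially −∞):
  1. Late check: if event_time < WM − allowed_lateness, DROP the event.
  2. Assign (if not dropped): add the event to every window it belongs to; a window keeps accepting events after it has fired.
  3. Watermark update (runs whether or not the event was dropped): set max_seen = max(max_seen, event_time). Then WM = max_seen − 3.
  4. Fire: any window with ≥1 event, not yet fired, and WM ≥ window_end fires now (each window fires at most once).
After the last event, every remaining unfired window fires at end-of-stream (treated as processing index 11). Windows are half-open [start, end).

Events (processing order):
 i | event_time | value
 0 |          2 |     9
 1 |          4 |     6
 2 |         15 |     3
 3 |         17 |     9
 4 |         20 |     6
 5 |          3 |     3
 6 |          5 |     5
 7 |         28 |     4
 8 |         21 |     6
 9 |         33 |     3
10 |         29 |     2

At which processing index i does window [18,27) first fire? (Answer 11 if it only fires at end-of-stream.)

i=0 t=2 v=9: → [0,9); WM=-1
i=1 t=4 v=6: → [0,9); WM=1
i=2 t=15 v=3: → [9,18); WM=12; [0,9) fires=9
i=3 t=17 v=9: → [9,18); WM=14
i=4 t=20 v=6: → [18,27); WM=17
i=5 t=3 v=3: DROP (t<17-2); WM=17
i=6 t=5 v=5: DROP (t<17-2); WM=17
i=7 t=28 v=4: → [27,36); WM=25; [9,18) fires=9
i=8 t=21 v=6: DROP (t<25-2); WM=25
i=9 t=33 v=3: → [27,36); WM=30; [18,27) fires=6
i=10 t=29 v=2: → [27,36); WM=30

9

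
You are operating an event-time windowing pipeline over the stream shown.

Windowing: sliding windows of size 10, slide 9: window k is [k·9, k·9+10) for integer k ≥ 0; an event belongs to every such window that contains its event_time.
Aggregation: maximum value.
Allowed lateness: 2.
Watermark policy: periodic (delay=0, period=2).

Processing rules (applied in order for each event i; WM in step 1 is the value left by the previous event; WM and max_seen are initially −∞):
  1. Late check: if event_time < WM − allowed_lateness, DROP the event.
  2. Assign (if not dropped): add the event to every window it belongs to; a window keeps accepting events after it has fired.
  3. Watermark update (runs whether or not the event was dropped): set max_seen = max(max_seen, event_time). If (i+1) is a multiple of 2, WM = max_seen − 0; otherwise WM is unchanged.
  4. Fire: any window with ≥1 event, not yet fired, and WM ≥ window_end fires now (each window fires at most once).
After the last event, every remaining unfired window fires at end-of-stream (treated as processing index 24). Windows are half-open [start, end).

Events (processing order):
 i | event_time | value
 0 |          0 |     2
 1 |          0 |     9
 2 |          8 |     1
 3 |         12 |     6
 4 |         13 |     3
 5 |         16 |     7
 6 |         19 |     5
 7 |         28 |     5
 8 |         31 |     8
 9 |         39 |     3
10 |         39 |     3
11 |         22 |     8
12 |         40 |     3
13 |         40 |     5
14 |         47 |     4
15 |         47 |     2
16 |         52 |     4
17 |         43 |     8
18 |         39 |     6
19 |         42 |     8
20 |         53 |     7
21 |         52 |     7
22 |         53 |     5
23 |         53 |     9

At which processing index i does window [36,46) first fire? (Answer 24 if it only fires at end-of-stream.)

i=0 t=0 v=2: → [0,10); WM=−∞
i=1 t=0 v=9: → [0,10); WM=0
i=2 t=8 v=1: → [0,10); WM=0
i=3 t=12 v=6: → [9,19); WM=12; [0,10) fires=9
i=4 t=13 v=3: → [9,19); WM=12
i=5 t=16 v=7: → [9,19); WM=16
i=6 t=19 v=5: → [18,28); WM=16
i=7 t=28 v=5: → [27,37); WM=28; [9,19) fires=7 [18,28) fires=5
i=8 t=31 v=8: → [27,37); WM=28
i=9 t=39 v=3: → [36,46); WM=39; [27,37) fires=8
i=10 t=39 v=3: → [36,46); WM=39
i=11 t=22 v=8: DROP (t<39-2); WM=39
i=12 t=40 v=3: → [36,46); WM=39
i=13 t=40 v=5: → [36,46); WM=40
i=14 t=47 v=4: → [45,55); WM=40
i=15 t=47 v=2: → [45,55); WM=47; [36,46) fires=5
i=16 t=52 v=4: → [45,55); WM=47
i=17 t=43 v=8: DROP (t<47-2); WM=52
i=18 t=39 v=6: DROP (t<52-2); WM=52
i=19 t=42 v=8: DROP (t<52-2); WM=52
i=20 t=53 v=7: → [45,55); WM=52
i=21 t=52 v=7: → [45,55); WM=53
i=22 t=53 v=5: → [45,55); WM=53
i=23 t=53 v=9: → [45,55); WM=53

15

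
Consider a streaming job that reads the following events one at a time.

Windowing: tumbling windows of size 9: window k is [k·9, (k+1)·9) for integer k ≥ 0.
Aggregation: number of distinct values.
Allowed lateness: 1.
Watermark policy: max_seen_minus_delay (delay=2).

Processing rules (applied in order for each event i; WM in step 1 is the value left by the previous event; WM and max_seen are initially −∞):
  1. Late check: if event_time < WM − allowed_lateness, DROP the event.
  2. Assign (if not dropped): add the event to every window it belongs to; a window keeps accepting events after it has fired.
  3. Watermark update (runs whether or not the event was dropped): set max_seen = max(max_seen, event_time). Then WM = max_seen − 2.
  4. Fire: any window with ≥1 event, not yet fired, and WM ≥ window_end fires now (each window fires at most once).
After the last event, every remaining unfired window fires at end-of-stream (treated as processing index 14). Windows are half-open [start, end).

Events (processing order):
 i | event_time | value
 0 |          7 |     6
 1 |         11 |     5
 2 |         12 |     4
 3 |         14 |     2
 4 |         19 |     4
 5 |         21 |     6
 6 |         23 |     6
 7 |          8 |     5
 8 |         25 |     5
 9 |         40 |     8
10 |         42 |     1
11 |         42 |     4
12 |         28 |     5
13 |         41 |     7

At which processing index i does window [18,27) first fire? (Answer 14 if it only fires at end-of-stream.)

9

i=0 t=7 v=6: → [0,9); WM=5
i=1 t=11 v=5: → [9,18); WM=9; [0,9) fires=1
i=2 t=12 v=4: → [9,18); WM=10
i=3 t=14 v=2: → [9,18); WM=12
i=4 t=19 v=4: → [18,27); WM=17
i=5 t=21 v=6: → [18,27); WM=19; [9,18) fires=3
i=6 t=23 v=6: → [18,27); WM=21
i=7 t=8 v=5: DROP (t<21-1); WM=21
i=8 t=25 v=5: → [18,27); WM=23
i=9 t=40 v=8: → [36,45); WM=38; [18,27) fires=3
i=10 t=42 v=1: → [36,45); WM=40
i=11 t=42 v=4: → [36,45); WM=40
i=12 t=28 v=5: DROP (t<40-1); WM=40
i=13 t=41 v=7: → [36,45); WM=40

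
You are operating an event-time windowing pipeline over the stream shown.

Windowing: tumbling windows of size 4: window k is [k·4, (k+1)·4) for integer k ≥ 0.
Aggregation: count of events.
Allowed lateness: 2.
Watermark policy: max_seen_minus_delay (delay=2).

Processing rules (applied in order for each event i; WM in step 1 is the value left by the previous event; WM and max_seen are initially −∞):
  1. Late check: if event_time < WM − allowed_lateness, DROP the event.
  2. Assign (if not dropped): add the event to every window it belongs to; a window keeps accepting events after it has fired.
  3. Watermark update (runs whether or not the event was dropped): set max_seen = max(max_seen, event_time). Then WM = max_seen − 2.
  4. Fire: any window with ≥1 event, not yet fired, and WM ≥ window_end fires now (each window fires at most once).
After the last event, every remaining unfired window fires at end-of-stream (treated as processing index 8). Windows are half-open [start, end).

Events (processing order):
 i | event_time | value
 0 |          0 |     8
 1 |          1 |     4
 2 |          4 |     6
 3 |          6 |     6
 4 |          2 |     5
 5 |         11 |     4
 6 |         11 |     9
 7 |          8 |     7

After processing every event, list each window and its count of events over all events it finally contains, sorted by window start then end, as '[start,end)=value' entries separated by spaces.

[0,4)=3 [4,8)=2 [8,12)=3

i=0 t=0 v=8: → [0,4); WM=-2
i=1 t=1 v=4: → [0,4); WM=-1
i=2 t=4 v=6: → [4,8); WM=2
i=3 t=6 v=6: → [4,8); WM=4; [0,4) fires=2
i=4 t=2 v=5: → [0,4); WM=4
i=5 t=11 v=4: → [8,12); WM=9; [4,8) fires=2
i=6 t=11 v=9: → [8,12); WM=9
i=7 t=8 v=7: → [8,12); WM=9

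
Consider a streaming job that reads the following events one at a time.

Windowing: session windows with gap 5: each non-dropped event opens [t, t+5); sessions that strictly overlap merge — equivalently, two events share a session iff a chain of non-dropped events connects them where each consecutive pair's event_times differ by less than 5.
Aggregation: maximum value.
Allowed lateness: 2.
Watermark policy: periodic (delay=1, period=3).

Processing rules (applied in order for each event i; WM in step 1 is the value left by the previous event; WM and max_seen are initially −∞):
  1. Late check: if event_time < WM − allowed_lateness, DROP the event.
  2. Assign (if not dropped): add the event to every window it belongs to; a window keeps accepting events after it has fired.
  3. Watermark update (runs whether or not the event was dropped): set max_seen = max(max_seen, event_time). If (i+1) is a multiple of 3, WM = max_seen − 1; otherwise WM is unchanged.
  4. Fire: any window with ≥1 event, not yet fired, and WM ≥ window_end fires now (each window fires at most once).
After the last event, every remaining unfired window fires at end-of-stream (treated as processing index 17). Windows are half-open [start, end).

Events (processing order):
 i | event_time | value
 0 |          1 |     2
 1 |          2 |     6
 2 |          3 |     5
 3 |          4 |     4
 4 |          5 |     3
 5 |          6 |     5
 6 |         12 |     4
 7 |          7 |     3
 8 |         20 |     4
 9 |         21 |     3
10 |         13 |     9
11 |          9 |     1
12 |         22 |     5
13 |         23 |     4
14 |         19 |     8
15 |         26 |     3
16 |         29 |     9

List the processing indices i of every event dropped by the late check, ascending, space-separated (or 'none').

i=0 t=1 v=2: → [1,6); WM=−∞
i=1 t=2 v=6: → [1,7); WM=−∞
i=2 t=3 v=5: → [1,8); WM=2
i=3 t=4 v=4: → [1,9); WM=2
i=4 t=5 v=3: → [1,10); WM=2
i=5 t=6 v=5: → [1,11); WM=5
i=6 t=12 v=4: → [12,17); WM=5
i=7 t=7 v=3: → [1,12); WM=5
i=8 t=20 v=4: → [20,25); WM=19
i=9 t=21 v=3: → [20,26); WM=19
i=10 t=13 v=9: DROP (t<19-2); WM=19
i=11 t=9 v=1: DROP (t<19-2); WM=20
i=12 t=22 v=5: → [20,27); WM=20
i=13 t=23 v=4: → [20,28); WM=20
i=14 t=19 v=8: → [19,28); WM=22
i=15 t=26 v=3: → [19,31); WM=22
i=16 t=29 v=9: → [19,34); WM=22

10 11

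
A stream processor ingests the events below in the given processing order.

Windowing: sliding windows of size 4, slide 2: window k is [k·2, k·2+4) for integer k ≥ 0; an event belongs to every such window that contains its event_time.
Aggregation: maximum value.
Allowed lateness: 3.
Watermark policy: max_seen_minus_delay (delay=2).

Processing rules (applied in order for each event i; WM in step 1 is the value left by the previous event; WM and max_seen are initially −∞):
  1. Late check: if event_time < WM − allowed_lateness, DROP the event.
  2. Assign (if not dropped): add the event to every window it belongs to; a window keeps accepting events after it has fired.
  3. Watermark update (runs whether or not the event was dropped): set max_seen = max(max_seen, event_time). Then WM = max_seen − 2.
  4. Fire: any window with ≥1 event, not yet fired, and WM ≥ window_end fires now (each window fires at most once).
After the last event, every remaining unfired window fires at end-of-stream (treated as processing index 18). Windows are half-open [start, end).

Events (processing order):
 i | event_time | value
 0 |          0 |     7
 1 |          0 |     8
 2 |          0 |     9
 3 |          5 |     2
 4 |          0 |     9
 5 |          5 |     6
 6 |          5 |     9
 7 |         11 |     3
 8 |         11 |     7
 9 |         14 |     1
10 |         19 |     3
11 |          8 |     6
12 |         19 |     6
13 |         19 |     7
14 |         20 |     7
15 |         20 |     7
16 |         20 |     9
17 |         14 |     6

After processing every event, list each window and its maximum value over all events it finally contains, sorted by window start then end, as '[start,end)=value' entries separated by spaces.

[0,4)=9 [2,6)=9 [4,8)=9 [8,12)=7 [10,14)=7 [12,16)=1 [14,18)=1 [16,20)=7 [18,22)=9 [20,24)=9

i=0 t=0 v=7: → [0,4); WM=-2
i=1 t=0 v=8: → [0,4); WM=-2
i=2 t=0 v=9: → [0,4); WM=-2
i=3 t=5 v=2: → [4,8),[2,6); WM=3
i=4 t=0 v=9: → [0,4); WM=3
i=5 t=5 v=6: → [4,8),[2,6); WM=3
i=6 t=5 v=9: → [4,8),[2,6); WM=3
i=7 t=11 v=3: → [10,14),[8,12); WM=9; [0,4) fires=9 [2,6) fires=9 [4,8) fires=9
i=8 t=11 v=7: → [10,14),[8,12); WM=9
i=9 t=14 v=1: → [14,18),[12,16); WM=12; [8,12) fires=7
i=10 t=19 v=3: → [18,22),[16,20); WM=17; [10,14) fires=7 [12,16) fires=1
i=11 t=8 v=6: DROP (t<17-3); WM=17
i=12 t=19 v=6: → [18,22),[16,20); WM=17
i=13 t=19 v=7: → [18,22),[16,20); WM=17
i=14 t=20 v=7: → [20,24),[18,22); WM=18; [14,18) fires=1
i=15 t=20 v=7: → [20,24),[18,22); WM=18
i=16 t=20 v=9: → [20,24),[18,22); WM=18
i=17 t=14 v=6: DROP (t<18-3); WM=18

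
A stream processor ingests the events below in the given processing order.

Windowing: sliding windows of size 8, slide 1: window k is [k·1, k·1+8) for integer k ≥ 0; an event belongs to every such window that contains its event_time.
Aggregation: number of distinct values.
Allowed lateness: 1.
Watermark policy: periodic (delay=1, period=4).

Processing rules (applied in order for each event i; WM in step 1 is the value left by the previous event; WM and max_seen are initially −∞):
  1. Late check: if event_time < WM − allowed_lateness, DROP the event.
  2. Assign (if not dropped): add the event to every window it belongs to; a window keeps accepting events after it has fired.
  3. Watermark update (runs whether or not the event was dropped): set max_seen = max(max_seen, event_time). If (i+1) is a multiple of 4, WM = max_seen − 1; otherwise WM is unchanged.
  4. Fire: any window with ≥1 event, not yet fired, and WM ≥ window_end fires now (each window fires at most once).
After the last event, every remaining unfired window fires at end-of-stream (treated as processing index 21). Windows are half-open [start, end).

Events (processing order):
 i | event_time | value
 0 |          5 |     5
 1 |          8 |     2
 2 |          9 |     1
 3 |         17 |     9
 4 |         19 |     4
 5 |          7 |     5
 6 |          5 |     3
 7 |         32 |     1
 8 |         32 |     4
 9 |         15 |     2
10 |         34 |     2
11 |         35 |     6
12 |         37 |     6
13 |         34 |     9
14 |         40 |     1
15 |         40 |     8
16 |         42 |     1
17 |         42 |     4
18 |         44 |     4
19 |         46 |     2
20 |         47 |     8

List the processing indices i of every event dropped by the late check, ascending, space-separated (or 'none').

5 6 9

i=0 t=5 v=5: → [5,13),[4,12),[3,11),[2,10),[1,9),[0,8); WM=−∞
i=1 t=8 v=2: → [8,16),[7,15),[6,14),[5,13),[4,12),[3,11),[2,10),[1,9); WM=−∞
i=2 t=9 v=1: → [9,17),[8,16),[7,15),[6,14),[5,13),[4,12),[3,11),[2,10); WM=−∞
i=3 t=17 v=9: → [17,25),[16,24),[15,23),[14,22),[13,21),[12,20),[11,19),[10,18); WM=16; [0,8) fires=1 [1,9) fires=2 [2,10) fires=3 [3,11) fires=3 [4,12) fires=3 [5,13) fires=3 [6,14) fires=2 [7,15) fires=2 [8,16) fires=2
i=4 t=19 v=4: → [19,27),[18,26),[17,25),[16,24),[15,23),[14,22),[13,21),[12,20); WM=16
i=5 t=7 v=5: DROP (t<16-1); WM=16
i=6 t=5 v=3: DROP (t<16-1); WM=16
i=7 t=32 v=1: → [32,40),[31,39),[30,38),[29,37),[28,36),[27,35),[26,34),[25,33); WM=31; [9,17) fires=1 [10,18) fires=1 [11,19) fires=1 [12,20) fires=2 [13,21) fires=2 [14,22) fires=2 [15,23) fires=2 [16,24) fires=2 [17,25) fires=2 [18,26) fires=1 [19,27) fires=1
i=8 t=32 v=4: → [32,40),[31,39),[30,38),[29,37),[28,36),[27,35),[26,34),[25,33); WM=31
i=9 t=15 v=2: DROP (t<31-1); WM=31
i=10 t=34 v=2: → [34,42),[33,41),[32,40),[31,39),[30,38),[29,37),[28,36),[27,35); WM=31
i=11 t=35 v=6: → [35,43),[34,42),[33,41),[32,40),[31,39),[30,38),[29,37),[28,36); WM=34; [25,33) fires=2 [26,34) fires=2
i=12 t=37 v=6: → [37,45),[36,44),[35,43),[34,42),[33,41),[32,40),[31,39),[30,38); WM=34
i=13 t=34 v=9: → [34,42),[33,41),[32,40),[31,39),[30,38),[29,37),[28,36),[27,35); WM=34
i=14 t=40 v=1: → [40,48),[39,47),[38,46),[37,45),[36,44),[35,43),[34,42),[33,41); WM=34
i=15 t=40 v=8: → [40,48),[39,47),[38,46),[37,45),[36,44),[35,43),[34,42),[33,41); WM=39; [27,35) fires=4 [28,36) fires=5 [29,37) fires=5 [30,38) fires=5 [31,39) fires=5
i=16 t=42 v=1: → [42,50),[41,49),[40,48),[39,47),[38,46),[37,45),[36,44),[35,43); WM=39
i=17 t=42 v=4: → [42,50),[41,49),[40,48),[39,47),[38,46),[37,45),[36,44),[35,43); WM=39
i=18 t=44 v=4: → [44,52),[43,51),[42,50),[41,49),[40,48),[39,47),[38,46),[37,45); WM=39
i=19 t=46 v=2: → [46,54),[45,53),[44,52),[43,51),[42,50),[41,49),[40,48),[39,47); WM=45; [32,40) fires=5 [33,41) fires=5 [34,42) fires=5 [35,43) fires=4 [36,44) fires=4 [37,45) fires=4
i=20 t=47 v=8: → [47,55),[46,54),[45,53),[44,52),[43,51),[42,50),[41,49),[40,48); WM=45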